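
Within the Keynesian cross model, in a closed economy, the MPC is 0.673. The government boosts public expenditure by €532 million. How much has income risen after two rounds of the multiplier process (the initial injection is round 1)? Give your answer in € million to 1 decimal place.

€890.0 million

Round 1 adds ΔG = €532 million; each later round is MPC = 0.673 times the previous.
After 2 rounds: 532 + 358.036 = ΔG·(1 − c^2)/(1 − c) = 532 × (1 − 0.452929)/0.327 ≈ €890 million.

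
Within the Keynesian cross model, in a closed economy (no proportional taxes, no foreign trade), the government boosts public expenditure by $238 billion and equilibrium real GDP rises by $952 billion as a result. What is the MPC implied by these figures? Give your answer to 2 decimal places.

Implied spending multiplier k = ΔY/ΔG = 952/238 = 4.
Since k = 1/(1 − MPC), MPC = 1 − 1/k = 1 − ΔG/ΔY = 1 − 238/952 = 0.75.

0.75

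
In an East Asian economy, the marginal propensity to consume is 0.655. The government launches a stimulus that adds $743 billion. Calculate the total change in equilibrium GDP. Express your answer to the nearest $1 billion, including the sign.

Spending multiplier = 1/(1 − MPC) = 1/(1 − 0.655) = 1/0.345 ≈ 2.899.
ΔY = k × ΔG = (+$743 billion) / 0.345 ≈ +$2,154 billion.

+$2,154 billion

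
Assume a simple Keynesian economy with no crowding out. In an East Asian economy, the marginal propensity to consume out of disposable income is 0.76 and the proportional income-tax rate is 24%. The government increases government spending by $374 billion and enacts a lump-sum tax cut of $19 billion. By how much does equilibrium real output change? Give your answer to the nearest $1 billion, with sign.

Expenditure multiplier = 1/(1 − c(1−t)) = 1/(1 − 0.76×0.76) = 1/0.4224 ≈ 2.367.
ΔG contributes k·ΔG = (+$374 billion) / 0.4224 ≈ +$885.4 billion.
ΔT of −$19 billion changes first-round spending by −c·ΔT = +$14.44 billion, contributing k·(−c·ΔT) = (+$14.44 billion) / 0.4224 ≈ +$34.2 billion.
Net ΔY = k(ΔG − c·ΔT) = (+$388.44 billion) / 0.4224 ≈ +$920 billion.

+$920 billion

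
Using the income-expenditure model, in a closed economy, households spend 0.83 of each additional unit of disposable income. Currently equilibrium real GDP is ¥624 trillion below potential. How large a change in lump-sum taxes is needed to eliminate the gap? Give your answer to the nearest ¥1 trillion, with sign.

Spending multiplier = 1/(1 − MPC) = 1/(1 − 0.83) = 1/0.17 ≈ 5.882.
Tax multiplier = −c·k = −0.83/0.17 ≈ −4.882. Need ΔY = +¥624 trillion, so ΔT = ΔY/(−c·k) = −(+¥624 trillion) × 0.17 / 0.83 ≈ −¥128 trillion.
The government should cut lump-sum taxes by ¥128 trillion.

−¥128 trillion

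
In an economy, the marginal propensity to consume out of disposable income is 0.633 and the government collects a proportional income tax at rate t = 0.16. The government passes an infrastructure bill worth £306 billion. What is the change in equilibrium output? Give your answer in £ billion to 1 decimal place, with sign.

+£653.5 billion

Expenditure multiplier = 1/(1 − c(1−t)) = 1/(1 − 0.633×0.84) = 1/0.46828 ≈ 2.135.
ΔY = k × ΔG = (+£306 billion) / 0.46828 ≈ +£653.5 billion.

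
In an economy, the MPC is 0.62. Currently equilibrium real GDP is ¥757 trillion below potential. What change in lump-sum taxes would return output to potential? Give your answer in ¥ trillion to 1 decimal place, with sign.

Spending multiplier = 1/(1 − MPC) = 1/(1 − 0.62) = 1/0.38 ≈ 2.632.
Tax multiplier = −c·k = −0.62/0.38 ≈ −1.632. Need ΔY = +¥757 trillion, so ΔT = ΔY/(−c·k) = −(+¥757 trillion) × 0.38 / 0.62 ≈ −¥464 trillion.
The government should cut lump-sum taxes by ¥464 trillion.

−¥464.0 trillion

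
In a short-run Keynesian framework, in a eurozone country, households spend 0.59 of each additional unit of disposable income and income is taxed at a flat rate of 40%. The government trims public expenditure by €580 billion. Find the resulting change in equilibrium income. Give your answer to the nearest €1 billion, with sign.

−€898 billion

Spending multiplier = 1/(1 − c(1−t)) = 1/(1 − 0.59×0.6) = 1/0.646 ≈ 1.548.
ΔY = k × ΔG = (−€580 billion) / 0.646 ≈ −€898 billion.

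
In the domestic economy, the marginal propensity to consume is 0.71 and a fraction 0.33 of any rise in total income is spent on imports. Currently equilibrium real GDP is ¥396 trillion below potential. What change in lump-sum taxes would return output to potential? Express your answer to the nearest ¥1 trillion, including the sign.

−¥346 trillion

Spending multiplier = 1/(1 − c + m) = 1/(1 − 0.71 + 0.33) = 1/0.62 ≈ 1.613.
Tax multiplier = −c·k = −0.71/0.62 ≈ −1.145. Need ΔY = +¥396 trillion, so ΔT = ΔY/(−c·k) = −(+¥396 trillion) × 0.62 / 0.71 ≈ −¥346 trillion.
The government should cut lump-sum taxes by ¥346 trillion.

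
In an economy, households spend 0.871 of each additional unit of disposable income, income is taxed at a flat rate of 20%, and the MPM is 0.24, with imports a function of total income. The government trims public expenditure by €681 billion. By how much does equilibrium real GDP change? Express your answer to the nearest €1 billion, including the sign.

−€1,254 billion

Government-spending multiplier = 1/(1 − c(1−t) + m) = 1/(1 − 0.871×0.8 + 0.24) = 1/0.5432 ≈ 1.841.
ΔY = k × ΔG = (−€681 billion) / 0.5432 ≈ −€1,254 billion.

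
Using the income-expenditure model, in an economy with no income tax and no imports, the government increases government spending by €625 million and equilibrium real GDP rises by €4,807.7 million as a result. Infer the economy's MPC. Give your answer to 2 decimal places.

Implied spending multiplier k = ΔY/ΔG = 4,807.7/625 ≈ 7.6923.
Since k = 1/(1 − MPC), MPC = 1 − 1/k = 1 − ΔG/ΔY = 1 − 625/4,807.7 ≈ 0.87.

0.87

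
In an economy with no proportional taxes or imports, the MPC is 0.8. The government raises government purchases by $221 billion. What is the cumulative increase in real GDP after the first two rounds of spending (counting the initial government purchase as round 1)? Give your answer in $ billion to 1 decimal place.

$397.8 billion

Round 1 adds ΔG = $221 billion; each later round is MPC = 0.8 times the previous.
After 2 rounds: 221 + 176.8 = ΔG·(1 − c^2)/(1 − c) = 221 × (1 − 0.64)/0.2 = $397.8 billion.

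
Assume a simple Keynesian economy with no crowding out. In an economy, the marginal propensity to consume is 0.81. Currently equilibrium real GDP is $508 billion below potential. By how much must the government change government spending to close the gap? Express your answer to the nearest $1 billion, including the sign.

+$97 billion

Spending multiplier = 1/(1 − MPC) = 1/(1 − 0.81) = 1/0.19 ≈ 5.263.
Need ΔY = +$508 billion, so ΔG = ΔY/k = (+$508 billion) × 0.19 ≈ +$97 billion.
The government should increase government spending by $97 billion.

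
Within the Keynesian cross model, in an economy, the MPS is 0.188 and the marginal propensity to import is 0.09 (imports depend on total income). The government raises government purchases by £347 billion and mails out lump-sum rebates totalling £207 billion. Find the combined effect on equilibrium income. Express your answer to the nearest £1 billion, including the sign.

MPC = 1 − MPS = 1 − 0.188 = 0.812.
Expenditure multiplier = 1/(1 − c + m) = 1/(1 − 0.812 + 0.09) = 1/0.278 ≈ 3.597.
ΔG contributes k·ΔG = (+£347 billion) / 0.278 ≈ +£1,248.2 billion.
ΔT of −£207 billion changes first-round spending by −c·ΔT = +£168.084 billion, contributing k·(−c·ΔT) = (+£168.084 billion) / 0.278 ≈ +£604.6 billion.
Net ΔY = k(ΔG − c·ΔT) = (+£515.084 billion) / 0.278 ≈ +£1,853 billion.

+£1,853 billion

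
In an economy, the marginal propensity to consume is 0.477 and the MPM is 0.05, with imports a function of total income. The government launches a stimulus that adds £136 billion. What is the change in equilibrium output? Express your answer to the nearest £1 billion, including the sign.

+£237 billion

Spending multiplier = 1/(1 − c + m) = 1/(1 − 0.477 + 0.05) = 1/0.573 ≈ 1.745.
ΔY = k × ΔG = (+£136 billion) / 0.573 ≈ +£237 billion.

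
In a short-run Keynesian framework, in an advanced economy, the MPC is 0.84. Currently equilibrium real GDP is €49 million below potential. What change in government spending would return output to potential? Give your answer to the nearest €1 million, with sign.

Spending multiplier = 1/(1 − MPC) = 1/(1 − 0.84) = 1/0.16 = 6.25.
Need ΔY = +€49 million, so ΔG = ΔY/k = (+€49 million) × 0.16 ≈ +€8 million.
The government should increase government spending by €8 million.

+€8 million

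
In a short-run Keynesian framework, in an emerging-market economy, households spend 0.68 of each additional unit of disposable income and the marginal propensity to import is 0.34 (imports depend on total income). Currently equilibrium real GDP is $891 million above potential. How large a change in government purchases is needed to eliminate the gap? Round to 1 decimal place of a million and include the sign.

−$588.1 million

Spending multiplier = 1/(1 − c + m) = 1/(1 − 0.68 + 0.34) = 1/0.66 ≈ 1.515.
Need ΔY = −$891 million, so ΔG = ΔY/k = (−$891 million) × 0.66 ≈ −$588.1 million.
The government should cut government purchases by $588.1 million.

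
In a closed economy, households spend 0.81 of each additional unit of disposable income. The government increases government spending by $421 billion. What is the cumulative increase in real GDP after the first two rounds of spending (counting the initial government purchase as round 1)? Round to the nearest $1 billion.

Round 1 adds ΔG = $421 billion; each later round is MPC = 0.81 times the previous.
After 2 rounds: 421 + 341.01 = ΔG·(1 − c^2)/(1 − c) = 421 × (1 − 0.6561)/0.19 ≈ $762 billion.

$762 billion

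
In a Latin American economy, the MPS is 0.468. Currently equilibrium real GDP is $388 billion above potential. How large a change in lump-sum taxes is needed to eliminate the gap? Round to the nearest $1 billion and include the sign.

+$341 billion

MPC = 1 − MPS = 1 − 0.468 = 0.532.
Spending multiplier = 1/(1 − MPC) = 1/(1 − 0.532) = 1/0.468 ≈ 2.137.
Tax multiplier = −c·k = −0.532/0.468 ≈ −1.137. Need ΔY = −$388 billion, so ΔT = ΔY/(−c·k) = −(−$388 billion) × 0.468 / 0.532 ≈ +$341 billion.
The government should raise lump-sum taxes by $341 billion.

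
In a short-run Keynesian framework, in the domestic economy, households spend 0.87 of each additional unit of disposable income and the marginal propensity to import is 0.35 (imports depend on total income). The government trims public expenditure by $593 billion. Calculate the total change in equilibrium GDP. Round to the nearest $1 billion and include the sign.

Government-spending multiplier = 1/(1 − c + m) = 1/(1 − 0.87 + 0.35) = 1/0.48 ≈ 2.083.
ΔY = k × ΔG = (−$593 billion) / 0.48 ≈ −$1,235 billion.

−$1,235 billion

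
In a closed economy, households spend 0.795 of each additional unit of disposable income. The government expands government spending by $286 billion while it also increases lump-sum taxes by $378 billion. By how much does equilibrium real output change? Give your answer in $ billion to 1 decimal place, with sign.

−$70.8 billion

Expenditure multiplier = 1/(1 − MPC) = 1/(1 − 0.795) = 1/0.205 ≈ 4.878.
ΔG contributes k·ΔG = (+$286 billion) / 0.205 ≈ +$1,395.1 billion.
ΔT of +$378 billion changes first-round spending by −c·ΔT = −$300.51 billion, contributing k·(−c·ΔT) = (−$300.51 billion) / 0.205 ≈ −$1,465.9 billion.
Net ΔY = k(ΔG − c·ΔT) = (−$14.51 billion) / 0.205 ≈ −$70.8 billion.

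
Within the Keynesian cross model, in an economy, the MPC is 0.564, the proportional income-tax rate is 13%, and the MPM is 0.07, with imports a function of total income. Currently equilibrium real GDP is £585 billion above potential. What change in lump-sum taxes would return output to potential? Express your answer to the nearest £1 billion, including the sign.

Spending multiplier = 1/(1 − c(1−t) + m) = 1/(1 − 0.564×0.87 + 0.07) = 1/0.57932 ≈ 1.726.
Tax multiplier = −c·k = −0.564/0.57932 ≈ −0.974. Need ΔY = −£585 billion, so ΔT = ΔY/(−c·k) = −(−£585 billion) × 0.57932 / 0.564 ≈ +£601 billion.
The government should raise lump-sum taxes by £601 billion.

+£601 billion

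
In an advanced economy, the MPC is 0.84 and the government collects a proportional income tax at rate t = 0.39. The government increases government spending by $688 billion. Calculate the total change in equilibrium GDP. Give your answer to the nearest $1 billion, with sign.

Expenditure multiplier = 1/(1 − c(1−t)) = 1/(1 − 0.84×0.61) = 1/0.4876 ≈ 2.051.
ΔY = k × ΔG = (+$688 billion) / 0.4876 ≈ +$1,411 billion.

+$1,411 billion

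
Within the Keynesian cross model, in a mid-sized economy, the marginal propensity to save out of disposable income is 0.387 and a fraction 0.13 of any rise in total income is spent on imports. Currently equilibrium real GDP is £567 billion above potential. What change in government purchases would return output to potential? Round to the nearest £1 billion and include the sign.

−£293 billion

MPC = 1 − MPS = 1 − 0.387 = 0.613.
Spending multiplier = 1/(1 − c + m) = 1/(1 − 0.613 + 0.13) = 1/0.517 ≈ 1.934.
Need ΔY = −£567 billion, so ΔG = ΔY/k = (−£567 billion) × 0.517 ≈ −£293 billion.
The government should cut government purchases by £293 billion.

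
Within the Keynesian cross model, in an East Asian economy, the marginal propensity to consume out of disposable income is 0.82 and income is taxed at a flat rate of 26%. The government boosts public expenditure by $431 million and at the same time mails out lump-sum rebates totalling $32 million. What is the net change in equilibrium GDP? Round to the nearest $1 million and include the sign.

+$1,163 million

Expenditure multiplier = 1/(1 − c(1−t)) = 1/(1 − 0.82×0.74) = 1/0.3932 ≈ 2.543.
ΔG contributes k·ΔG = (+$431 million) / 0.3932 ≈ +$1,096.1 million.
ΔT of −$32 million changes first-round spending by −c·ΔT = +$26.24 million, contributing k·(−c·ΔT) = (+$26.24 million) / 0.3932 ≈ +$66.7 million.
Net ΔY = k(ΔG − c·ΔT) = (+$457.24 million) / 0.3932 ≈ +$1,163 million.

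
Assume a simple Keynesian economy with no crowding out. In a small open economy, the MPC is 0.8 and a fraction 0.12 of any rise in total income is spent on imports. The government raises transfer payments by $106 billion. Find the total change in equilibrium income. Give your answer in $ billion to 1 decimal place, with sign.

The transfer change shifts disposable income by +$106 billion, so first-round consumption changes by c·ΔTR = 0.8 × (+$106 billion) = +$84.8 billion.
Expenditure multiplier = 1/(1 − c + m) = 1/(1 − 0.8 + 0.12) = 1/0.32 = 3.125.
The transfer multiplier is c × k = 2.5, so ΔY = k × (c·ΔTR) = (+$84.8 billion) / 0.32 = +$265 billion.

+$265.0 billion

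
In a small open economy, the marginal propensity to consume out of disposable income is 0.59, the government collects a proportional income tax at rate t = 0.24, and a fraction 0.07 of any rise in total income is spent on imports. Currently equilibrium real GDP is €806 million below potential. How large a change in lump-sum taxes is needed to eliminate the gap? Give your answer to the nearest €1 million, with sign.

Spending multiplier = 1/(1 − c(1−t) + m) = 1/(1 − 0.59×0.76 + 0.07) = 1/0.6216 ≈ 1.609.
Tax multiplier = −c·k = −0.59/0.6216 ≈ −0.949. Need ΔY = +€806 million, so ΔT = ΔY/(−c·k) = −(+€806 million) × 0.6216 / 0.59 ≈ −€849 million.
The government should cut lump-sum taxes by €849 million.

−€849 million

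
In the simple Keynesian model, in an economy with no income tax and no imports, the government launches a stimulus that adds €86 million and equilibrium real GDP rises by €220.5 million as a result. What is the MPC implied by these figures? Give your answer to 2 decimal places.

0.61

Implied spending multiplier k = ΔY/ΔG = 220.5/86 ≈ 2.564.
Since k = 1/(1 − MPC), MPC = 1 − 1/k = 1 − ΔG/ΔY = 1 − 86/220.5 ≈ 0.61.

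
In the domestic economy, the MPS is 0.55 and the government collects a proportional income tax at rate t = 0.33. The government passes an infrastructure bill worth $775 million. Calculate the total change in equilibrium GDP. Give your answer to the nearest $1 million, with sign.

+$1,110 million

MPC = 1 − MPS = 1 − 0.55 = 0.45.
Expenditure multiplier = 1/(1 − c(1−t)) = 1/(1 − 0.45×0.67) = 1/0.6985 ≈ 1.432.
ΔY = k × ΔG = (+$775 million) / 0.6985 ≈ +$1,110 million.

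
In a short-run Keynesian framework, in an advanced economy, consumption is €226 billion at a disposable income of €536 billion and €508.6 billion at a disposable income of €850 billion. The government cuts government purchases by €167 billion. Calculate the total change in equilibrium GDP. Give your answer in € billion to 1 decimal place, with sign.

−€1,670.0 billion

MPC = ΔC/ΔYd = (508.6 − 226)/(850 − 536) = 282.6/314 = 0.9.
Expenditure multiplier = 1/(1 − MPC) = 1/(1 − 0.9) = 1/0.1 = 10.
ΔY = k × ΔG = (−€167 billion) / 0.1 = −€1,670 billion.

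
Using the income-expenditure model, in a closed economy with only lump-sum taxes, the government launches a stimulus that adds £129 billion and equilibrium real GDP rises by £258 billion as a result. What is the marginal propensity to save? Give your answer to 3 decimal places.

Implied spending multiplier k = ΔY/ΔG = 258/129 = 2.
Since k = 1/(1 − MPC), MPC = 1 − 1/k = 1 − ΔG/ΔY = 1 − 129/258 = 0.500.
MPS = 1 − MPC = 0.500.

0.500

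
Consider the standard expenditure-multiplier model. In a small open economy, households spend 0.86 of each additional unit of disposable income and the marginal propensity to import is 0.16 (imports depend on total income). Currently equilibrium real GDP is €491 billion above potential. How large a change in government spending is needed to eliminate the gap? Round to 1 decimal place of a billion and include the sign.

−€147.3 billion

Spending multiplier = 1/(1 − c + m) = 1/(1 − 0.86 + 0.16) = 1/0.3 ≈ 3.333.
Need ΔY = −€491 billion, so ΔG = ΔY/k = (−€491 billion) × 0.3 = −€147.3 billion.
The government should cut government spending by €147.3 billion.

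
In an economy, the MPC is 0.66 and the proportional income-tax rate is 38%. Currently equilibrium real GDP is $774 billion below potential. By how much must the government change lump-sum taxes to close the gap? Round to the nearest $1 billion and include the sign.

Spending multiplier = 1/(1 − c(1−t)) = 1/(1 − 0.66×0.62) = 1/0.5908 ≈ 1.693.
Tax multiplier = −c·k = −0.66/0.5908 ≈ −1.117. Need ΔY = +$774 billion, so ΔT = ΔY/(−c·k) = −(+$774 billion) × 0.5908 / 0.66 ≈ −$693 billion.
The government should cut lump-sum taxes by $693 billion.

−$693 billion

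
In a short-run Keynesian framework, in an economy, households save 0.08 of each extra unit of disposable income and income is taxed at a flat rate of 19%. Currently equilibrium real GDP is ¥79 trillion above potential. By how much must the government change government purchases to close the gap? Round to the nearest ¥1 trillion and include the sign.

−¥20 trillion

MPC = 1 − MPS = 1 − 0.08 = 0.92.
Spending multiplier = 1/(1 − c(1−t)) = 1/(1 − 0.92×0.81) = 1/0.2548 ≈ 3.925.
Need ΔY = −¥79 trillion, so ΔG = ΔY/k = (−¥79 trillion) × 0.2548 ≈ −¥20 trillion.
The government should cut government purchases by ¥20 trillion.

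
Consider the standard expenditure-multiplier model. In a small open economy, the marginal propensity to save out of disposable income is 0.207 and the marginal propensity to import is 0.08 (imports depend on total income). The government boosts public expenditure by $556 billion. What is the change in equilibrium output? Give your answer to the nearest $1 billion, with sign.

MPC = 1 − MPS = 1 − 0.207 = 0.793.
Spending multiplier = 1/(1 − c + m) = 1/(1 − 0.793 + 0.08) = 1/0.287 ≈ 3.484.
ΔY = k × ΔG = (+$556 billion) / 0.287 ≈ +$1,937 billion.

+$1,937 billion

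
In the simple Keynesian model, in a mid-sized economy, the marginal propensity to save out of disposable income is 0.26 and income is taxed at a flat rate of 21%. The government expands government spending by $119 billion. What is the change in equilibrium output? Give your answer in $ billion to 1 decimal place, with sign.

+$286.5 billion

MPC = 1 − MPS = 1 − 0.26 = 0.74.
Government-spending multiplier = 1/(1 − c(1−t)) = 1/(1 − 0.74×0.79) = 1/0.4154 ≈ 2.407.
ΔY = k × ΔG = (+$119 billion) / 0.4154 ≈ +$286.5 billion.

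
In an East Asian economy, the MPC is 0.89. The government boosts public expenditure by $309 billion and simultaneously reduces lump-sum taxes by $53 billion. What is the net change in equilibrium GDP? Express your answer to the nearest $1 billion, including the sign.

+$3,238 billion

Expenditure multiplier = 1/(1 − MPC) = 1/(1 − 0.89) = 1/0.11 ≈ 9.091.
ΔG contributes k·ΔG = (+$309 billion) / 0.11 ≈ +$2,809.1 billion.
ΔT of −$53 billion changes first-round spending by −c·ΔT = +$47.17 billion, contributing k·(−c·ΔT) = (+$47.17 billion) / 0.11 ≈ +$428.8 billion.
Net ΔY = k(ΔG − c·ΔT) = (+$356.17 billion) / 0.11 ≈ +$3,238 billion.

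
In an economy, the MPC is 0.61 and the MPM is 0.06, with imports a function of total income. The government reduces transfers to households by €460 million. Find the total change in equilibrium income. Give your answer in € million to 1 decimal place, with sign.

The transfer change shifts disposable income by −€460 million, so first-round consumption changes by c·ΔTR = 0.61 × (−€460 million) = −€280.6 million.
Expenditure multiplier = 1/(1 − c + m) = 1/(1 − 0.61 + 0.06) = 1/0.45 ≈ 2.222.
The transfer multiplier is c × k ≈ 1.356, so ΔY = k × (c·ΔTR) = (−€280.6 million) / 0.45 ≈ −€623.6 million.

−€623.6 million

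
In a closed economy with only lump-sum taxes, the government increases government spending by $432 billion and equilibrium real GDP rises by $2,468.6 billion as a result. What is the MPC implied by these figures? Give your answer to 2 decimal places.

0.83

Implied spending multiplier k = ΔY/ΔG = 2,468.6/432 ≈ 5.7144.
Since k = 1/(1 − MPC), MPC = 1 − 1/k = 1 − ΔG/ΔY = 1 − 432/2,468.6 ≈ 0.83.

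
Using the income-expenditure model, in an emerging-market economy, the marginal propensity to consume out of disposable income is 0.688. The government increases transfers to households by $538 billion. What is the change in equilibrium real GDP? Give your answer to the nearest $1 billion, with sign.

The transfer change shifts disposable income by +$538 billion, so first-round consumption changes by c·ΔTR = 0.688 × (+$538 billion) = +$370.144 billion.
Expenditure multiplier = 1/(1 − MPC) = 1/(1 − 0.688) = 1/0.312 ≈ 3.205.
The transfer multiplier is c × k ≈ 2.205, so ΔY = k × (c·ΔTR) = (+$370.144 billion) / 0.312 ≈ +$1,186 billion.

+$1,186 billion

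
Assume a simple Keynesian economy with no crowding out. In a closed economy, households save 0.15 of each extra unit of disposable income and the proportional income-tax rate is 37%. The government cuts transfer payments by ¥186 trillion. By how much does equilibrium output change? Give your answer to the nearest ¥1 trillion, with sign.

−¥340 trillion

MPC = 1 − MPS = 1 − 0.15 = 0.85.
The transfer change shifts disposable income by −¥186 trillion, so first-round consumption changes by c·ΔTR = 0.85 × (−¥186 trillion) = −¥158.1 trillion.
Expenditure multiplier = 1/(1 − c(1−t)) = 1/(1 − 0.85×0.63) = 1/0.4645 ≈ 2.153.
The transfer multiplier is c × k ≈ 1.83, so ΔY = k × (c·ΔTR) = (−¥158.1 trillion) / 0.4645 ≈ −¥340 trillion.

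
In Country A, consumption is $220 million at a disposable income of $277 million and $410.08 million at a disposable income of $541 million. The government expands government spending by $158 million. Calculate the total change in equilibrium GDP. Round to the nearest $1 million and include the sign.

+$564 million

MPC = ΔC/ΔYd = (410.08 − 220)/(541 − 277) = 190.08/264 = 0.72.
Government-spending multiplier = 1/(1 − MPC) = 1/(1 − 0.72) = 1/0.28 ≈ 3.571.
ΔY = k × ΔG = (+$158 million) / 0.28 ≈ +$564 million.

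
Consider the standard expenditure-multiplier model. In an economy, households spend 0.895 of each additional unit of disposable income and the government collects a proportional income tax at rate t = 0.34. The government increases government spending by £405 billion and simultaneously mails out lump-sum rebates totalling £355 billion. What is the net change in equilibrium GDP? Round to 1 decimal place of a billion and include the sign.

Expenditure multiplier = 1/(1 − c(1−t)) = 1/(1 − 0.895×0.66) = 1/0.4093 ≈ 2.443.
ΔG contributes k·ΔG = (+£405 billion) / 0.4093 ≈ +£989.5 billion.
ΔT of −£355 billion changes first-round spending by −c·ΔT = +£317.725 billion, contributing k·(−c·ΔT) = (+£317.725 billion) / 0.4093 ≈ +£776.3 billion.
Net ΔY = k(ΔG − c·ΔT) = (+£722.725 billion) / 0.4093 ≈ +£1,765.8 billion.

+£1,765.8 billion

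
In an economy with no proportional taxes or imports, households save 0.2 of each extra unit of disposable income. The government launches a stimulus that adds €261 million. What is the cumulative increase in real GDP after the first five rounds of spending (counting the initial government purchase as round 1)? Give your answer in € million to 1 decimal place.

€877.4 million

MPC = 1 − MPS = 1 − 0.2 = 0.8.
Round 1 adds ΔG = €261 million; each later round is MPC = 0.8 times the previous.
After 5 rounds: 261 + 208.8 + 167.04 + 133.632 + 106.9056 = ΔG·(1 − c^5)/(1 − c) = 261 × (1 − 0.32768)/0.2 ≈ €877.4 million.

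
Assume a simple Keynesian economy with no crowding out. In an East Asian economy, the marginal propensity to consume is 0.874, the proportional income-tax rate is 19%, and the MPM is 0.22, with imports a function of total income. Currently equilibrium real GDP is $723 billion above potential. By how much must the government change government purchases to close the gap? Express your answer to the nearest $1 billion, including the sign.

Spending multiplier = 1/(1 − c(1−t) + m) = 1/(1 − 0.874×0.81 + 0.22) = 1/0.51206 ≈ 1.953.
Need ΔY = −$723 billion, so ΔG = ΔY/k = (−$723 billion) × 0.51206 ≈ −$370 billion.
The government should cut government purchases by $370 billion.

−$370 billion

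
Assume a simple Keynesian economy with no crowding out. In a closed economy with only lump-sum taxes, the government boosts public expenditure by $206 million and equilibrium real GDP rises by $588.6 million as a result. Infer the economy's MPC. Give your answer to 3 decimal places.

0.650

Implied spending multiplier k = ΔY/ΔG = 588.6/206 ≈ 2.8573.
Since k = 1/(1 − MPC), MPC = 1 − 1/k = 1 − ΔG/ΔY = 1 − 206/588.6 ≈ 0.650.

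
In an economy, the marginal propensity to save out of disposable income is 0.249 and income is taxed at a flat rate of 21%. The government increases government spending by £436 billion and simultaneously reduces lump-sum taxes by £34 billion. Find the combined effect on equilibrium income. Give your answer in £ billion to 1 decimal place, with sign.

+£1,134.8 billion

MPC = 1 − MPS = 1 − 0.249 = 0.751.
Expenditure multiplier = 1/(1 − c(1−t)) = 1/(1 − 0.751×0.79) = 1/0.40671 ≈ 2.459.
ΔG contributes k·ΔG = (+£436 billion) / 0.40671 ≈ +£1,072 billion.
ΔT of −£34 billion changes first-round spending by −c·ΔT = +£25.534 billion, contributing k·(−c·ΔT) = (+£25.534 billion) / 0.40671 ≈ +£62.8 billion.
Net ΔY = k(ΔG − c·ΔT) = (+£461.534 billion) / 0.40671 ≈ +£1,134.8 billion.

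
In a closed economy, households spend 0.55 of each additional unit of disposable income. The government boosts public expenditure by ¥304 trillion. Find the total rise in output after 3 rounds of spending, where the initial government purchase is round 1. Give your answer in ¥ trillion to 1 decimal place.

Round 1 adds ΔG = ¥304 trillion; each later round is MPC = 0.55 times the previous.
After 3 rounds: 304 + 167.2 + 91.96 = ΔG·(1 − c^3)/(1 − c) = 304 × (1 − 0.166375)/0.45 ≈ ¥563.2 trillion.

¥563.2 trillion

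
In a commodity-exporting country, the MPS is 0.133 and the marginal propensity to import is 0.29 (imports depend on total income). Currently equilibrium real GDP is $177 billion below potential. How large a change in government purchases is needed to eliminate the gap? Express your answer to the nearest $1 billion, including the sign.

MPC = 1 − MPS = 1 − 0.133 = 0.867.
Spending multiplier = 1/(1 − c + m) = 1/(1 − 0.867 + 0.29) = 1/0.423 ≈ 2.364.
Need ΔY = +$177 billion, so ΔG = ΔY/k = (+$177 billion) × 0.423 ≈ +$75 billion.
The government should increase government purchases by $75 billion.

+$75 billion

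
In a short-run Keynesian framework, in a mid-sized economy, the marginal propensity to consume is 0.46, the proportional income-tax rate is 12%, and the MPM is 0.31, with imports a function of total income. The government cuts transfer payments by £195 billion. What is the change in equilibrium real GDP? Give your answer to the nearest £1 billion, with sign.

The transfer change shifts disposable income by −£195 billion, so first-round consumption changes by c·ΔTR = 0.46 × (−£195 billion) = −£89.7 billion.
Expenditure multiplier = 1/(1 − c(1−t) + m) = 1/(1 − 0.46×0.88 + 0.31) = 1/0.9052 ≈ 1.105.
The transfer multiplier is c × k ≈ 0.508, so ΔY = k × (c·ΔTR) = (−£89.7 billion) / 0.9052 ≈ −£99 billion.

−£99 billion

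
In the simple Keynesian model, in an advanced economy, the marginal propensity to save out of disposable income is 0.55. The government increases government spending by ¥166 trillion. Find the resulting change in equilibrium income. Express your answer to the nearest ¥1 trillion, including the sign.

MPC = 1 − MPS = 1 − 0.55 = 0.45.
Expenditure multiplier = 1/(1 − MPC) = 1/(1 − 0.45) = 1/0.55 ≈ 1.818.
ΔY = k × ΔG = (+¥166 trillion) / 0.55 ≈ +¥302 trillion.

+¥302 trillion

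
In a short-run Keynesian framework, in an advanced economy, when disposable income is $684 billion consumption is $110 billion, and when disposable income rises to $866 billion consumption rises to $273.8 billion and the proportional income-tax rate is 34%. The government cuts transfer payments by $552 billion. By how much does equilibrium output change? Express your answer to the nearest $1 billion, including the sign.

MPC = ΔC/ΔYd = (273.8 − 110)/(866 − 684) = 163.8/182 = 0.9.
The transfer change shifts disposable income by −$552 billion, so first-round consumption changes by c·ΔTR = 0.9 × (−$552 billion) = −$496.8 billion.
Expenditure multiplier = 1/(1 − c(1−t)) = 1/(1 − 0.9×0.66) = 1/0.406 ≈ 2.463.
The transfer multiplier is c × k ≈ 2.217, so ΔY = k × (c·ΔTR) = (−$496.8 billion) / 0.406 ≈ −$1,224 billion.

−$1,224 billion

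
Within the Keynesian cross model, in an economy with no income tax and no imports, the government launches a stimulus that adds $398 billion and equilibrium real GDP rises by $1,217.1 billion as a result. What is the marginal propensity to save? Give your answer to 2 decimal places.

0.33

Implied spending multiplier k = ΔY/ΔG = 1,217.1/398 ≈ 3.058.
Since k = 1/(1 − MPC), MPC = 1 − 1/k = 1 − ΔG/ΔY = 1 − 398/1,217.1 ≈ 0.67.
MPS = 1 − MPC = 0.33.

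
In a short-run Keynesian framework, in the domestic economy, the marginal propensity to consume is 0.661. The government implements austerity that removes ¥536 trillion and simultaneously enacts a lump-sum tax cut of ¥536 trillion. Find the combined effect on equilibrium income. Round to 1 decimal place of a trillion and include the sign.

−¥536.0 trillion

Expenditure multiplier = 1/(1 − MPC) = 1/(1 − 0.661) = 1/0.339 ≈ 2.95.
ΔG contributes k·ΔG = (−¥536 trillion) / 0.339 ≈ −¥1,581.1 trillion.
ΔT of −¥536 trillion changes first-round spending by −c·ΔT = +¥354.296 trillion, contributing k·(−c·ΔT) = (+¥354.296 trillion) / 0.339 ≈ +¥1,045.1 trillion.
With ΔG = ΔT and no other leakages, the balanced-budget multiplier is 1, so ΔY = ΔG = −¥536 trillion.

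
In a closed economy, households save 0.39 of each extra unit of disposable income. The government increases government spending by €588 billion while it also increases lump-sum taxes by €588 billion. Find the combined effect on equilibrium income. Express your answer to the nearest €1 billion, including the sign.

+€588 billion

MPC = 1 − MPS = 1 − 0.39 = 0.61.
Expenditure multiplier = 1/(1 − MPC) = 1/(1 − 0.61) = 1/0.39 ≈ 2.564.
ΔG contributes k·ΔG = (+€588 billion) / 0.39 ≈ +€1,507.7 billion.
ΔT of +€588 billion changes first-round spending by −c·ΔT = −€358.68 billion, contributing k·(−c·ΔT) = (−€358.68 billion) / 0.39 ≈ −€919.7 billion.
With ΔG = ΔT and no other leakages, the balanced-budget multiplier is 1, so ΔY = ΔG = +€588 billion.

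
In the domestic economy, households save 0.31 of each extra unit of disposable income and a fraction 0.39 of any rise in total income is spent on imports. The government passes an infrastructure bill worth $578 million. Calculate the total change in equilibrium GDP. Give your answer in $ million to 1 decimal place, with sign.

MPC = 1 − MPS = 1 − 0.31 = 0.69.
Spending multiplier = 1/(1 − c + m) = 1/(1 − 0.69 + 0.39) = 1/0.7 ≈ 1.429.
ΔY = k × ΔG = (+$578 million) / 0.7 ≈ +$825.7 million.

+$825.7 million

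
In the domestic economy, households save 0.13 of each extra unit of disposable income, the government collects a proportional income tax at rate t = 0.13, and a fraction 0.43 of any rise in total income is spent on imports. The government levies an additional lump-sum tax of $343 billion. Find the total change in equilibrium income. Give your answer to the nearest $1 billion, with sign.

MPC = 1 − MPS = 1 − 0.13 = 0.87.
A lump-sum tax change of +$343 billion shifts disposable income by −$343 billion; first-round consumption changes by −c × ΔT = −0.87 × (+$343 billion) = −$298.41 billion.
Expenditure multiplier = 1/(1 − c(1−t) + m) = 1/(1 − 0.87×0.87 + 0.43) = 1/0.6731 ≈ 1.486.
The tax multiplier is −c × k ≈ −1.293, so ΔY = k × (−c·ΔT) = (−$298.41 billion) / 0.6731 ≈ −$443 billion.

−$443 billion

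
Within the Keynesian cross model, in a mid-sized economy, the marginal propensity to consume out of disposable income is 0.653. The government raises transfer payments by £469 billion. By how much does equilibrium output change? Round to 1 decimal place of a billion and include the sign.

The transfer change shifts disposable income by +£469 billion, so first-round consumption changes by c·ΔTR = 0.653 × (+£469 billion) = +£306.257 billion.
Expenditure multiplier = 1/(1 − MPC) = 1/(1 − 0.653) = 1/0.347 ≈ 2.882.
The transfer multiplier is c × k ≈ 1.882, so ΔY = k × (c·ΔTR) = (+£306.257 billion) / 0.347 ≈ +£882.6 billion.

+£882.6 billion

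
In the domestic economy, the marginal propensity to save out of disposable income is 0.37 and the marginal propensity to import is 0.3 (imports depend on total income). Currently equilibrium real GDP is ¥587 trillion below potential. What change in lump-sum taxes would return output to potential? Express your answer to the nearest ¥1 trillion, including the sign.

−¥624 trillion

MPC = 1 − MPS = 1 − 0.37 = 0.63.
Spending multiplier = 1/(1 − c + m) = 1/(1 − 0.63 + 0.3) = 1/0.67 ≈ 1.493.
Tax multiplier = −c·k = −0.63/0.67 ≈ −0.94. Need ΔY = +¥587 trillion, so ΔT = ΔY/(−c·k) = −(+¥587 trillion) × 0.67 / 0.63 ≈ −¥624 trillion.
The government should cut lump-sum taxes by ¥624 trillion.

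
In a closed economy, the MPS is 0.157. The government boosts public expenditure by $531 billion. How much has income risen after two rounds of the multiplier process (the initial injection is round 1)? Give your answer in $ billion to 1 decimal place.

$978.6 billion

MPC = 1 − MPS = 1 − 0.157 = 0.843.
Round 1 adds ΔG = $531 billion; each later round is MPC = 0.843 times the previous.
After 2 rounds: 531 + 447.633 = ΔG·(1 − c^2)/(1 − c) = 531 × (1 − 0.710649)/0.157 ≈ $978.6 billion.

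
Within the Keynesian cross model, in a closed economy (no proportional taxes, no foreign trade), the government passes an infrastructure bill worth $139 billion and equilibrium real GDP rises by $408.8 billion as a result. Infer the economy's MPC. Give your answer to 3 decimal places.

0.660

Implied spending multiplier k = ΔY/ΔG = 408.8/139 ≈ 2.941.
Since k = 1/(1 − MPC), MPC = 1 − 1/k = 1 − ΔG/ΔY = 1 − 139/408.8 ≈ 0.660.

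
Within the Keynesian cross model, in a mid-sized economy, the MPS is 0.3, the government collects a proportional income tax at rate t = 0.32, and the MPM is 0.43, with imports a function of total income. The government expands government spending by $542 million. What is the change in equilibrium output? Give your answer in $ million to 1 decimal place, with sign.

+$568.1 million

MPC = 1 − MPS = 1 − 0.3 = 0.7.
Expenditure multiplier = 1/(1 − c(1−t) + m) = 1/(1 − 0.7×0.68 + 0.43) = 1/0.954 ≈ 1.048.
ΔY = k × ΔG = (+$542 million) / 0.954 ≈ +$568.1 million.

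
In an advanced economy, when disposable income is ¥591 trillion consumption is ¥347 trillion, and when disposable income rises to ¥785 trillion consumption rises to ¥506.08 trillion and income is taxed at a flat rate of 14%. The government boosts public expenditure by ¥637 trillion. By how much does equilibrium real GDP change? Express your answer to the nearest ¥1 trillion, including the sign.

MPC = ΔC/ΔYd = (506.08 − 347)/(785 − 591) = 159.08/194 = 0.82.
Spending multiplier = 1/(1 − c(1−t)) = 1/(1 − 0.82×0.86) = 1/0.2948 ≈ 3.392.
ΔY = k × ΔG = (+¥637 trillion) / 0.2948 ≈ +¥2,161 trillion.

+¥2,161 trillion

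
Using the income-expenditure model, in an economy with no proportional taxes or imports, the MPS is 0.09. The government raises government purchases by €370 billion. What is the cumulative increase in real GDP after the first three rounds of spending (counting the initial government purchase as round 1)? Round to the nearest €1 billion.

€1,013 billion

MPC = 1 − MPS = 1 − 0.09 = 0.91.
Round 1 adds ΔG = €370 billion; each later round is MPC = 0.91 times the previous.
After 3 rounds: 370 + 336.7 + 306.397 = ΔG·(1 − c^3)/(1 − c) = 370 × (1 − 0.753571)/0.09 ≈ €1,013 billion.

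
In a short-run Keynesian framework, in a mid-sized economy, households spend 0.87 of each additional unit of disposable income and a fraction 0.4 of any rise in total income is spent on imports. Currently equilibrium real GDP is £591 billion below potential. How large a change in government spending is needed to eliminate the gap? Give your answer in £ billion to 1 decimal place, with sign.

+£313.2 billion

Spending multiplier = 1/(1 − c + m) = 1/(1 − 0.87 + 0.4) = 1/0.53 ≈ 1.887.
Need ΔY = +£591 billion, so ΔG = ΔY/k = (+£591 billion) × 0.53 ≈ +£313.2 billion.
The government should increase government spending by £313.2 billion.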